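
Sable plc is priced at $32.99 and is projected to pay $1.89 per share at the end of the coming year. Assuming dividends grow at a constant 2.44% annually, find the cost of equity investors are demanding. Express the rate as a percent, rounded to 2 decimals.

Rearranging the constant-growth DDM: r = D₁/P₀ + g.
r = 1.8900 / 32.99 + 0.0244 = 0.05729 + 0.0244 = 0.08169

8.17%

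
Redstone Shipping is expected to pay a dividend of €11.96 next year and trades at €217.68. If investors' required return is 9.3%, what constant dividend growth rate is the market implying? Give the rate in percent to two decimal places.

3.81%

From P₀ = D₁/(r − g), the implied growth is g = r − D₁/P₀.
g = 0.093 − 11.96/217.68 = 0.093 − 0.05494 = 0.03806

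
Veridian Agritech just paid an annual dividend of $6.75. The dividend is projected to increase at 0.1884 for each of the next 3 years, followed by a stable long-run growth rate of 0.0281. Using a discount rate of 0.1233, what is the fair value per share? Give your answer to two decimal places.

Two-stage DDM. Project D₁…D_3 at 0.1884, terminal growth 0.0281, discount at r = 0.1233.
D_1 = 8.0217
D_2 = 9.5330
D_3 = 11.3290
Terminal value at t=3: TV = D_4/(r−g) = 11.6473/(0.1233−0.0281) = 122.3461
P₀ = 8.0217/(1+0.1233)^1 + 9.5330/(1+0.1233)^2 + 11.3290/(1+0.1233)^3 + 122.3461/(1+0.1233)^3 = 109.0074

$109.01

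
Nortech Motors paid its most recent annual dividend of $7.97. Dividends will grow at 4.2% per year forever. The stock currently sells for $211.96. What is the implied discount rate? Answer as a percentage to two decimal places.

8.12%

Rearranging the constant-growth DDM: r = D₁/P₀ + g.
D₁ = 7.97 × (1 + 0.042) = 8.3047.
r = 8.3047 / 211.96 + 0.042 = 0.03918 + 0.042 = 0.08118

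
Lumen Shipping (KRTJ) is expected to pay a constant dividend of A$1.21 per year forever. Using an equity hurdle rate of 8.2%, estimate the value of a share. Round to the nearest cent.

A$14.76

Zero-growth DDM (perpetuity): P₀ = D/r = 1.21 / 0.082 = 14.7561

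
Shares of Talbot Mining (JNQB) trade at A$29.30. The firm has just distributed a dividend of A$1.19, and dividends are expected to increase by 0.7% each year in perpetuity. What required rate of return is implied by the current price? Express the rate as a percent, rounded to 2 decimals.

Rearranging the constant-growth DDM: r = D₁/P₀ + g.
D₁ = 1.19 × (1 + 0.007) = 1.1983.
r = 1.1983 / 29.30 + 0.007 = 0.04090 + 0.007 = 0.04790

4.79%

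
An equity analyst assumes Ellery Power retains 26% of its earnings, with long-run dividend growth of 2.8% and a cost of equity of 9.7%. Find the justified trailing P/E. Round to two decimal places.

Payout ratio b = 1 − 0.26 = 0.74.
Justified trailing P/E = b(1+g)/(r−g) = 0.74×(1+0.028)/(0.097−0.028) = 11.0249

11.02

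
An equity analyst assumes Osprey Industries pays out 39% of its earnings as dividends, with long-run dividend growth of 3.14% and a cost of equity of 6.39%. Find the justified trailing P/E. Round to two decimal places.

12.38

Justified trailing P/E = b(1+g)/(r−g) = 0.39×(1+0.0314)/(0.0639−0.0314) = 12.3768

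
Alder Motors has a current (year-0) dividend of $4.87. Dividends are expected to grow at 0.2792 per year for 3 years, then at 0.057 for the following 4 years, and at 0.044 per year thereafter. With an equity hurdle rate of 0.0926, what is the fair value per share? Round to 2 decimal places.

Three-stage DDM. Project D₁…D_7; terminal Gordon value at t=7 with g = 0.044; discount at r = 0.0926.
D_1 = 6.2297
D_2 = 7.9690
D_3 = 10.1940
D_4 = 10.7751
D_5 = 11.3892
D_6 = 12.0384
D_7 = 12.7246
TV_7 = 13.2845/(0.0926−0.044) = 273.3433
P₀ = Σ Dₜ/(1+r)ᵗ + TV_7/(1+r)^7 = 196.0453

$196.05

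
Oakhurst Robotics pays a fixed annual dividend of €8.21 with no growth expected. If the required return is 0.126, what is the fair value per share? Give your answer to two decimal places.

Zero-growth DDM (perpetuity): P₀ = D/r = 8.21 / 0.126 = 65.1587

€65.16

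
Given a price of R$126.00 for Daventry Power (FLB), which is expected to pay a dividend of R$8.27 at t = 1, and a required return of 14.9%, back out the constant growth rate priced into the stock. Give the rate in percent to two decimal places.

From P₀ = D₁/(r − g), the implied growth is g = r − D₁/P₀.
g = 0.149 − 8.27/126.00 = 0.149 − 0.06563 = 0.08337

8.34%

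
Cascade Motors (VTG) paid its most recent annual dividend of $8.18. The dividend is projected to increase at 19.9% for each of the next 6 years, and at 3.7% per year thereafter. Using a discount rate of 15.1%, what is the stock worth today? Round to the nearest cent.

$151.84

Two-stage DDM. Project D₁…D_6 at 0.199, terminal growth 0.037, discount at r = 0.151.
D_1 = 9.8078
D_2 = 11.7596
D_3 = 14.0997
D_4 = 16.9056
D_5 = 20.2698
D_6 = 24.3035
Terminal value at t=6: TV = D_7/(r−g) = 25.2027/(0.151−0.037) = 221.0764
P₀ = 9.8078/(1+0.151)^1 + 11.7596/(1+0.151)^2 + 14.0997/(1+0.151)^3 + 16.9056/(1+0.151)^4 + 20.2698/(1+0.151)^5 + 24.3035/(1+0.151)^6 + 221.0764/(1+0.151)^6 = 151.8432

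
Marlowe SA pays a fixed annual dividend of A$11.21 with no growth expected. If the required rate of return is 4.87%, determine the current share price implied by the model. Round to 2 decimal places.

Zero-growth DDM (perpetuity): P₀ = D/r = 11.21 / 0.0487 = 230.1848

A$230.18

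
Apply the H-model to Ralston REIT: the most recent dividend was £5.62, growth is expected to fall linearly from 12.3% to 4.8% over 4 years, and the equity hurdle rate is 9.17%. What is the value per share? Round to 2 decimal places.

£154.07

H-model: P₀ = D₀[(1+g_L) + H(g_S−g_L)]/(r−g_L), with H = 4/2 = 2.
P₀ = 5.62 × [(1+0.048) + 2×(0.123−0.048)] / (0.0917−0.048)
   = 5.62 × 1.1980 / 0.0437 = 154.0677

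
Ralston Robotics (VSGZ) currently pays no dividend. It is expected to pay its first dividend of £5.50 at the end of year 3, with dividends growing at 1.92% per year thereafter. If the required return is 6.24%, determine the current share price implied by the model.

Deferred-dividend DDM. At t=2 the remaining stream is a growing perpetuity with first payment D_3 = 5.50.
V_2 = D_3/(r−g) = 5.50/(0.0624−0.0192) = 127.3148
P₀ = V_2/(1+r)^2 = 127.3148/(1+0.0624)^2 = 112.7984

£112.80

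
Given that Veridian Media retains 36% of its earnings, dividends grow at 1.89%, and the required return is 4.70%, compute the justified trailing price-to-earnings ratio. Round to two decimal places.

Payout ratio b = 1 − 0.36 = 0.64.
Justified trailing P/E = b(1+g)/(r−g) = 0.64×(1+0.0189)/(0.047−0.0189) = 23.2063

23.21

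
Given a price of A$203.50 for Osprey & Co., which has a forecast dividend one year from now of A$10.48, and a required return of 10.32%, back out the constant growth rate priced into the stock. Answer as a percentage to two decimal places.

5.17%

From P₀ = D₁/(r − g), the implied growth is g = r − D₁/P₀.
g = 0.1032 − 10.48/203.50 = 0.1032 − 0.05150 = 0.05170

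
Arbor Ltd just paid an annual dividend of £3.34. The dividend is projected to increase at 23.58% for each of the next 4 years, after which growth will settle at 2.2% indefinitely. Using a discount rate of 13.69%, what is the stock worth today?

Two-stage DDM. Project D₁…D_4 at 0.2358, terminal growth 0.022, discount at r = 0.1369.
D_1 = 4.1276
D_2 = 5.1009
D_3 = 6.3036
D_4 = 7.7900
Terminal value at t=4: TV = D_5/(r−g) = 7.9614/(0.1369−0.022) = 69.2899
P₀ = 4.1276/(1+0.1369)^1 + 5.1009/(1+0.1369)^2 + 6.3036/(1+0.1369)^3 + 7.7900/(1+0.1369)^4 + 69.2899/(1+0.1369)^4 = 58.0039

£58.00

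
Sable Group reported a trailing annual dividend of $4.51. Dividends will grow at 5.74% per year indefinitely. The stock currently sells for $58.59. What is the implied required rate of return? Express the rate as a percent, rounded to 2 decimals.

13.88%

Rearranging the constant-growth DDM: r = D₁/P₀ + g.
D₁ = 4.51 × (1 + 0.0574) = 4.7689.
r = 4.7689 / 58.59 + 0.0574 = 0.08139 + 0.0574 = 0.13879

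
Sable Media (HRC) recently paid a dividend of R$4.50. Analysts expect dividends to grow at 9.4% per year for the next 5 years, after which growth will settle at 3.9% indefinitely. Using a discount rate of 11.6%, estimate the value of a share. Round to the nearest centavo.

Two-stage DDM. Project D₁…D_5 at 0.094, terminal growth 0.039, discount at r = 0.116.
D_1 = 4.9230
D_2 = 5.3858
D_3 = 5.8920
D_4 = 6.4459
D_5 = 7.0518
Terminal value at t=5: TV = D_6/(r−g) = 7.3268/(0.116−0.039) = 95.1533
P₀ = 4.9230/(1+0.116)^1 + 5.3858/(1+0.116)^2 + 5.8920/(1+0.116)^3 + 6.4459/(1+0.116)^4 + 7.0518/(1+0.116)^5 + 95.1533/(1+0.116)^5 = 76.1709

R$76.17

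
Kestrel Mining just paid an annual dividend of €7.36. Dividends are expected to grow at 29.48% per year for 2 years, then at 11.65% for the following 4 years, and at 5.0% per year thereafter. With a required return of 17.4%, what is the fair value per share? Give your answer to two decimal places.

Three-stage DDM. Project D₁…D_6; terminal Gordon value at t=6 with g = 0.05; discount at r = 0.174.
D_1 = 9.5297
D_2 = 12.3391
D_3 = 13.7766
D_4 = 15.3816
D_5 = 17.1735
D_6 = 19.1742
TV_6 = 20.1329/(0.174−0.05) = 162.3625
P₀ = Σ Dₜ/(1+r)ᵗ + TV_6/(1+r)^6 = 110.7171

€110.72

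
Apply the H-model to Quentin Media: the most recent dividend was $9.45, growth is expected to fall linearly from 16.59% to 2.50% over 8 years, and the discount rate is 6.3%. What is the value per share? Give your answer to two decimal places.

H-model: P₀ = D₀[(1+g_L) + H(g_S−g_L)]/(r−g_L), with H = 8/2 = 4.
P₀ = 9.45 × [(1+0.025) + 4×(0.1659−0.025)] / (0.063−0.025)
   = 9.45 × 1.5886 / 0.038 = 395.0597

$395.06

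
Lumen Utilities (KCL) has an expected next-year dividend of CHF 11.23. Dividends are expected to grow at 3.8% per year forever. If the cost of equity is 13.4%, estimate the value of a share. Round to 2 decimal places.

CHF 116.98

Gordon growth model: P₀ = D₁/(r − g), with D₁ = 11.23 given directly.
P₀ = 11.2300 / (0.134 − 0.038) = 11.2300 / 0.096 = 116.9792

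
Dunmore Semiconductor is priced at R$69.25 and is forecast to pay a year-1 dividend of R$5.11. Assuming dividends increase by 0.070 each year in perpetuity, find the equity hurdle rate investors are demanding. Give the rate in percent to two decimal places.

Rearranging the constant-growth DDM: r = D₁/P₀ + g.
r = 5.1100 / 69.25 + 0.07 = 0.07379 + 0.07 = 0.14379

14.38%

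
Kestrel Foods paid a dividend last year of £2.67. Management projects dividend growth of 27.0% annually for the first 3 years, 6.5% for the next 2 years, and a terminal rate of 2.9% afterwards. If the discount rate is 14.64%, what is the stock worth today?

£43.83

Three-stage DDM. Project D₁…D_5; terminal Gordon value at t=5 with g = 0.029; discount at r = 0.1464.
D_1 = 3.3909
D_2 = 4.3064
D_3 = 5.4692
D_4 = 5.8247
D_5 = 6.2033
TV_5 = 6.3832/(0.1464−0.029) = 54.3712
P₀ = Σ Dₜ/(1+r)ᵗ + TV_5/(1+r)^5 = 43.8291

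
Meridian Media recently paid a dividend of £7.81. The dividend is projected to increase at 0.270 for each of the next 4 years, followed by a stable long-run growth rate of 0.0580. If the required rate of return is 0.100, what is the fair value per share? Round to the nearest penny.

Two-stage DDM. Project D₁…D_4 at 0.27, terminal growth 0.058, discount at r = 0.1.
D_1 = 9.9187
D_2 = 12.5967
D_3 = 15.9979
D_4 = 20.3173
Terminal value at t=4: TV = D_5/(r−g) = 21.4957/(0.1−0.058) = 511.8024
P₀ = 9.9187/(1+0.1)^1 + 12.5967/(1+0.1)^2 + 15.9979/(1+0.1)^3 + 20.3173/(1+0.1)^4 + 511.8024/(1+0.1)^4 = 394.8919

£394.89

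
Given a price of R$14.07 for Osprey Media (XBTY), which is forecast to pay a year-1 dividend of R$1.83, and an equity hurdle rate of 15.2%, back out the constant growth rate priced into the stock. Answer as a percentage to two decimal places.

2.19%

From P₀ = D₁/(r − g), the implied growth is g = r − D₁/P₀.
g = 0.152 − 1.83/14.07 = 0.152 − 0.13006 = 0.02194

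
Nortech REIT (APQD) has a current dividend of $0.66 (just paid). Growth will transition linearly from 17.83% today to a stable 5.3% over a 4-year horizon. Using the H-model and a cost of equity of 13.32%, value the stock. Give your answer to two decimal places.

H-model: P₀ = D₀[(1+g_L) + H(g_S−g_L)]/(r−g_L), with H = 4/2 = 2.
P₀ = 0.66 × [(1+0.053) + 2×(0.1783−0.053)] / (0.1332−0.053)
   = 0.66 × 1.3036 / 0.0802 = 10.7279

$10.73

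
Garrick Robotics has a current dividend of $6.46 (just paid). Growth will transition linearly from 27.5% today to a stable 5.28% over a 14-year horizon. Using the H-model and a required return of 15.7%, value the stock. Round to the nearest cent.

$161.70

H-model: P₀ = D₀[(1+g_L) + H(g_S−g_L)]/(r−g_L), with H = 14/2 = 7.
P₀ = 6.46 × [(1+0.0528) + 7×(0.275−0.0528)] / (0.157−0.0528)
   = 6.46 × 2.6082 / 0.1042 = 161.6984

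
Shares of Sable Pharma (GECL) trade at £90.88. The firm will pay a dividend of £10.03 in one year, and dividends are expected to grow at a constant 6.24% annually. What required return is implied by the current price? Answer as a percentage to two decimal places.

17.28%

Rearranging the constant-growth DDM: r = D₁/P₀ + g.
r = 10.0300 / 90.88 + 0.0624 = 0.11037 + 0.0624 = 0.17277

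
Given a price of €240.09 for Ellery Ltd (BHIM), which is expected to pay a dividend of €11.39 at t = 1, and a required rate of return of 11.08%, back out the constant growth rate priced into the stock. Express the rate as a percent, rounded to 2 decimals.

From P₀ = D₁/(r − g), the implied growth is g = r − D₁/P₀.
g = 0.1108 − 11.39/240.09 = 0.1108 − 0.04744 = 0.06336

6.34%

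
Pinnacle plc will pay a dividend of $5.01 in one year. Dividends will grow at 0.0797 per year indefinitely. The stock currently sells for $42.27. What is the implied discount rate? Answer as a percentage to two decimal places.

19.82%

Rearranging the constant-growth DDM: r = D₁/P₀ + g.
r = 5.0100 / 42.27 + 0.0797 = 0.11852 + 0.0797 = 0.19822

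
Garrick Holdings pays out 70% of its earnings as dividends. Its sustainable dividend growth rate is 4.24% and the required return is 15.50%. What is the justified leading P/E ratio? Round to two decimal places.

6.22

Justified leading P/E = b/(r−g) = 0.70/(0.155−0.0424) = 6.2167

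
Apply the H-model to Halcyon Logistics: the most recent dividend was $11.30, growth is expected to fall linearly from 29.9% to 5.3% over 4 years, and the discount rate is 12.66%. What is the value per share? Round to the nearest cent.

$237.21

H-model: P₀ = D₀[(1+g_L) + H(g_S−g_L)]/(r−g_L), with H = 4/2 = 2.
P₀ = 11.30 × [(1+0.053) + 2×(0.299−0.053)] / (0.1266−0.053)
   = 11.30 × 1.5450 / 0.0736 = 237.2079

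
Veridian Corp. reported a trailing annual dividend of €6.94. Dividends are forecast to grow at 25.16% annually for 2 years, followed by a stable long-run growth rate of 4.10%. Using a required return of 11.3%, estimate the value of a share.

Two-stage DDM. Project D₁…D_2 at 0.2516, terminal growth 0.041, discount at r = 0.113.
D_1 = 8.6861
D_2 = 10.8715
Terminal value at t=2: TV = D_3/(r−g) = 11.3173/(0.113−0.041) = 157.1842
P₀ = 8.6861/(1+0.113)^1 + 10.8715/(1+0.113)^2 + 157.1842/(1+0.113)^2 = 143.4677

€143.47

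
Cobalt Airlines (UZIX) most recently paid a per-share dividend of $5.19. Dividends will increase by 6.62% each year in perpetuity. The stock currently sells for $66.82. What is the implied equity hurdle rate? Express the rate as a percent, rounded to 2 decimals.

Rearranging the constant-growth DDM: r = D₁/P₀ + g.
D₁ = 5.19 × (1 + 0.0662) = 5.5336.
r = 5.5336 / 66.82 + 0.0662 = 0.08281 + 0.0662 = 0.14901

14.90%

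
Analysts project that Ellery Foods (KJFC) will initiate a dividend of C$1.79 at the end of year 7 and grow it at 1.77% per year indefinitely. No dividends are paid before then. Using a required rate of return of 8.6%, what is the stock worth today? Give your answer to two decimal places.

C$15.98

Deferred-dividend DDM. At t=6 the remaining stream is a growing perpetuity with first payment D_7 = 1.79.
V_6 = D_7/(r−g) = 1.79/(0.086−0.0177) = 26.2079
P₀ = V_6/(1+r)^6 = 26.2079/(1+0.086)^6 = 15.9755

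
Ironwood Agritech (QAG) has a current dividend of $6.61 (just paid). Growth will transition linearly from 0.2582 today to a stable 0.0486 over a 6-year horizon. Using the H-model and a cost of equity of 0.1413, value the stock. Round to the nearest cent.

$119.61

H-model: P₀ = D₀[(1+g_L) + H(g_S−g_L)]/(r−g_L), with H = 6/2 = 3.
P₀ = 6.61 × [(1+0.0486) + 3×(0.2582−0.0486)] / (0.1413−0.0486)
   = 6.61 × 1.6774 / 0.0927 = 119.6075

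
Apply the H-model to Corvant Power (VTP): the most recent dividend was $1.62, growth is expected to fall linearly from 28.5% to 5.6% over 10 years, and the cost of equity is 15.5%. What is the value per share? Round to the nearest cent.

H-model: P₀ = D₀[(1+g_L) + H(g_S−g_L)]/(r−g_L), with H = 10/2 = 5.
P₀ = 1.62 × [(1+0.056) + 5×(0.285−0.056)] / (0.155−0.056)
   = 1.62 × 2.2010 / 0.099 = 36.0164

$36.02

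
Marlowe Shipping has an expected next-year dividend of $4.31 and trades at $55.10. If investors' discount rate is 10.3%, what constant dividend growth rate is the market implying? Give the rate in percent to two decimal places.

From P₀ = D₁/(r − g), the implied growth is g = r − D₁/P₀.
g = 0.103 − 4.31/55.10 = 0.103 − 0.07822 = 0.02478

2.48%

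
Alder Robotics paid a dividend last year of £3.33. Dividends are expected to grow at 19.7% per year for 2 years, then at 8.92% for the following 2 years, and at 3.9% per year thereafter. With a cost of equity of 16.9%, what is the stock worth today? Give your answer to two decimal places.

£37.41

Three-stage DDM. Project D₁…D_4; terminal Gordon value at t=4 with g = 0.039; discount at r = 0.169.
D_1 = 3.9860
D_2 = 4.7713
D_3 = 5.1968
D_4 = 5.6604
TV_4 = 5.8812/(0.169−0.039) = 45.2397
P₀ = Σ Dₜ/(1+r)ᵗ + TV_4/(1+r)^4 = 37.4102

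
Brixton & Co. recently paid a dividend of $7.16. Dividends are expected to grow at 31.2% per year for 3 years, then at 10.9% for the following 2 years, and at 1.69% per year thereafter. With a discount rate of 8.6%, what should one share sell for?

$251.53

Three-stage DDM. Project D₁…D_5; terminal Gordon value at t=5 with g = 0.0169; discount at r = 0.086.
D_1 = 9.3939
D_2 = 12.3248
D_3 = 16.1702
D_4 = 17.9327
D_5 = 19.8874
TV_5 = 20.2235/(0.086−0.0169) = 292.6697
P₀ = Σ Dₜ/(1+r)ᵗ + TV_5/(1+r)^5 = 251.5266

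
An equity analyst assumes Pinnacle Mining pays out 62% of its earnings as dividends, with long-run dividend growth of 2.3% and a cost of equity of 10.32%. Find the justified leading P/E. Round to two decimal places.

Justified leading P/E = b/(r−g) = 0.62/(0.1032−0.023) = 7.7307

7.73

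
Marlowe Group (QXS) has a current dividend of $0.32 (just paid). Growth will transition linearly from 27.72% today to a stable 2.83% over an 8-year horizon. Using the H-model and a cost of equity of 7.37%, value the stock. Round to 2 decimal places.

$14.27

H-model: P₀ = D₀[(1+g_L) + H(g_S−g_L)]/(r−g_L), with H = 8/2 = 4.
P₀ = 0.32 × [(1+0.0283) + 4×(0.2772−0.0283)] / (0.0737−0.0283)
   = 0.32 × 2.0239 / 0.0454 = 14.2654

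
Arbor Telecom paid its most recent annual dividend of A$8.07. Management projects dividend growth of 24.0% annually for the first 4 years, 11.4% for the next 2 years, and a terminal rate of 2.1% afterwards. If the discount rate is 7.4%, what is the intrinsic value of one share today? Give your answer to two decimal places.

A$374.34

Three-stage DDM. Project D₁…D_6; terminal Gordon value at t=6 with g = 0.021; discount at r = 0.074.
D_1 = 10.0068
D_2 = 12.4084
D_3 = 15.3865
D_4 = 19.0792
D_5 = 21.2542
D_6 = 23.6772
TV_6 = 24.1744/(0.074−0.021) = 456.1215
P₀ = Σ Dₜ/(1+r)ᵗ + TV_6/(1+r)^6 = 374.3405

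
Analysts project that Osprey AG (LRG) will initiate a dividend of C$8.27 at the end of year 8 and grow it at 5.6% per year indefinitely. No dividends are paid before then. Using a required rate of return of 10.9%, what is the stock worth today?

C$75.63

Deferred-dividend DDM. At t=7 the remaining stream is a growing perpetuity with first payment D_8 = 8.27.
V_7 = D_8/(r−g) = 8.27/(0.109−0.056) = 156.0377
P₀ = V_7/(1+r)^7 = 156.0377/(1+0.109)^7 = 75.6326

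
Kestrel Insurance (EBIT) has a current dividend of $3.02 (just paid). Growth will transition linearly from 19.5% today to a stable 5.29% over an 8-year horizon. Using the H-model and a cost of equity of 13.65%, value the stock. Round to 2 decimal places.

H-model: P₀ = D₀[(1+g_L) + H(g_S−g_L)]/(r−g_L), with H = 8/2 = 4.
P₀ = 3.02 × [(1+0.0529) + 4×(0.195−0.0529)] / (0.1365−0.0529)
   = 3.02 × 1.6213 / 0.0836 = 58.5685

$58.57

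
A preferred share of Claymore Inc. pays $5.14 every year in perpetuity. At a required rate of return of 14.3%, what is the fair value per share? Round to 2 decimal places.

Zero-growth DDM (perpetuity): P₀ = D/r = 5.14 / 0.143 = 35.9441

$35.94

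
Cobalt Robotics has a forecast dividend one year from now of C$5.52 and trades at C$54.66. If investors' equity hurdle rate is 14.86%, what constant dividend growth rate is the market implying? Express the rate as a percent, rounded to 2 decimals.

4.76%

From P₀ = D₁/(r − g), the implied growth is g = r − D₁/P₀.
g = 0.1486 − 5.52/54.66 = 0.1486 − 0.10099 = 0.04761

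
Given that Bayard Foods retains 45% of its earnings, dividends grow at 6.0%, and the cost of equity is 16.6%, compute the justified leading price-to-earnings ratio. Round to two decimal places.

Payout ratio b = 1 − 0.45 = 0.55.
Justified leading P/E = b/(r−g) = 0.55/(0.166−0.06) = 5.1887

5.19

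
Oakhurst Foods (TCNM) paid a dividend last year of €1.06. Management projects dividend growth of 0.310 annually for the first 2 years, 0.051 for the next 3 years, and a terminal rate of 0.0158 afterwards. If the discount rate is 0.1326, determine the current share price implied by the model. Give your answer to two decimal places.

€16.17

Three-stage DDM. Project D₁…D_5; terminal Gordon value at t=5 with g = 0.0158; discount at r = 0.1326.
D_1 = 1.3886
D_2 = 1.8191
D_3 = 1.9118
D_4 = 2.0093
D_5 = 2.1118
TV_5 = 2.1452/(0.1326−0.0158) = 18.3663
P₀ = Σ Dₜ/(1+r)ᵗ + TV_5/(1+r)^5 = 16.1688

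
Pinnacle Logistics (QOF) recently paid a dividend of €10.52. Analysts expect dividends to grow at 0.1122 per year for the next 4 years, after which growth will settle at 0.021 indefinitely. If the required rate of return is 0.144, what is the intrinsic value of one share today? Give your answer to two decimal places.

€117.25

Two-stage DDM. Project D₁…D_4 at 0.1122, terminal growth 0.021, discount at r = 0.144.
D_1 = 11.7003
D_2 = 13.0131
D_3 = 14.4732
D_4 = 16.0971
Terminal value at t=4: TV = D_5/(r−g) = 16.4351/(0.144−0.021) = 133.6189
P₀ = 11.7003/(1+0.144)^1 + 13.0131/(1+0.144)^2 + 14.4732/(1+0.144)^3 + 16.0971/(1+0.144)^4 + 133.6189/(1+0.144)^4 = 117.2483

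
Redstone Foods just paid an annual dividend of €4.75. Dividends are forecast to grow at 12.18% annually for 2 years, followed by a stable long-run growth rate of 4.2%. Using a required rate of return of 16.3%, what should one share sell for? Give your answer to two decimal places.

€47.06

Two-stage DDM. Project D₁…D_2 at 0.1218, terminal growth 0.042, discount at r = 0.163.
D_1 = 5.3285
D_2 = 5.9776
Terminal value at t=2: TV = D_3/(r−g) = 6.2286/(0.163−0.042) = 51.4762
P₀ = 5.3285/(1+0.163)^1 + 5.9776/(1+0.163)^2 + 51.4762/(1+0.163)^2 = 47.0593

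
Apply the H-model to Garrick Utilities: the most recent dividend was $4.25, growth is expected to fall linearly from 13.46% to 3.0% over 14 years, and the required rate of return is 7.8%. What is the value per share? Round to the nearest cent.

H-model: P₀ = D₀[(1+g_L) + H(g_S−g_L)]/(r−g_L), with H = 14/2 = 7.
P₀ = 4.25 × [(1+0.03) + 7×(0.1346−0.03)] / (0.078−0.03)
   = 4.25 × 1.7622 / 0.048 = 156.0281

$156.03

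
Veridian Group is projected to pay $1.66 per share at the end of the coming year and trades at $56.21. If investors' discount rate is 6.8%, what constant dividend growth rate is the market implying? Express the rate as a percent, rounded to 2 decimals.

From P₀ = D₁/(r − g), the implied growth is g = r − D₁/P₀.
g = 0.068 − 1.66/56.21 = 0.068 − 0.02953 = 0.03847

3.85%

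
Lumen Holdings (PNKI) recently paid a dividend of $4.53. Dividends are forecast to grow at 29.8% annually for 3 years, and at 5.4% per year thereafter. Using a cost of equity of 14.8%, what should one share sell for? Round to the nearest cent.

Two-stage DDM. Project D₁…D_3 at 0.298, terminal growth 0.054, discount at r = 0.148.
D_1 = 5.8799
D_2 = 7.6322
D_3 = 9.9065
Terminal value at t=3: TV = D_4/(r−g) = 10.4415/(0.148−0.054) = 111.0798
P₀ = 5.8799/(1+0.148)^1 + 7.6322/(1+0.148)^2 + 9.9065/(1+0.148)^3 + 111.0798/(1+0.148)^3 = 90.8800

$90.88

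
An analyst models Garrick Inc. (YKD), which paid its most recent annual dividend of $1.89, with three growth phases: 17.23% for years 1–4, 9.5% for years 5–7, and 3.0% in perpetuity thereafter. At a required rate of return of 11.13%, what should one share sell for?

$43.84

Three-stage DDM. Project D₁…D_7; terminal Gordon value at t=7 with g = 0.03; discount at r = 0.1113.
D_1 = 2.2156
D_2 = 2.5974
D_3 = 3.0449
D_4 = 3.5696
D_5 = 3.9087
D_6 = 4.2800
D_7 = 4.6866
TV_7 = 4.8272/(0.1113−0.03) = 59.3753
P₀ = Σ Dₜ/(1+r)ᵗ + TV_7/(1+r)^7 = 43.8385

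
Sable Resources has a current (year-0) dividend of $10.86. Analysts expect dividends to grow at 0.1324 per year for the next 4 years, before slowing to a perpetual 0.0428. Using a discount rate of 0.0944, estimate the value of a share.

$298.92

Two-stage DDM. Project D₁…D_4 at 0.1324, terminal growth 0.0428, discount at r = 0.0944.
D_1 = 12.2979
D_2 = 13.9261
D_3 = 15.7699
D_4 = 17.8579
Terminal value at t=4: TV = D_5/(r−g) = 18.6222/(0.0944−0.0428) = 360.8948
P₀ = 12.2979/(1+0.0944)^1 + 13.9261/(1+0.0944)^2 + 15.7699/(1+0.0944)^3 + 17.8579/(1+0.0944)^4 + 360.8948/(1+0.0944)^4 = 298.9241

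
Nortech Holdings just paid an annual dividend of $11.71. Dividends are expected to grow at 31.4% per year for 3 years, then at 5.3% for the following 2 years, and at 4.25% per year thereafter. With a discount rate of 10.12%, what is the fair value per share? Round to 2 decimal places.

$410.83

Three-stage DDM. Project D₁…D_5; terminal Gordon value at t=5 with g = 0.0425; discount at r = 0.1012.
D_1 = 15.3869
D_2 = 20.2184
D_3 = 26.5670
D_4 = 27.9751
D_5 = 29.4578
TV_5 = 30.7097/(0.1012−0.0425) = 523.1638
P₀ = Σ Dₜ/(1+r)ᵗ + TV_5/(1+r)^5 = 410.8342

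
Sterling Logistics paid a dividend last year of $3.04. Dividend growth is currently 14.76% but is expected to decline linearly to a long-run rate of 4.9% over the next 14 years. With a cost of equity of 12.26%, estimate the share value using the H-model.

H-model: P₀ = D₀[(1+g_L) + H(g_S−g_L)]/(r−g_L), with H = 14/2 = 7.
P₀ = 3.04 × [(1+0.049) + 7×(0.1476−0.049)] / (0.1226−0.049)
   = 3.04 × 1.7392 / 0.0736 = 71.8365

$71.84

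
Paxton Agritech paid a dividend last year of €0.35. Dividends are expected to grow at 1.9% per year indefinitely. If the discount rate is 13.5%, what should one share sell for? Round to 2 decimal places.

€3.07

Gordon growth model: P₀ = D₁/(r − g). D₁ = 0.35 × (1 + 0.019) = 0.3566.
P₀ = 0.3566 / (0.135 − 0.019) = 0.3566 / 0.116 = 3.0746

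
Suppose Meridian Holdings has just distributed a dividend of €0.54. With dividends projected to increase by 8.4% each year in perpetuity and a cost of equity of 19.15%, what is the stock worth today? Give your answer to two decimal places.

Gordon growth model: P₀ = D₁/(r − g). D₁ = 0.54 × (1 + 0.084) = 0.5854.
P₀ = 0.5854 / (0.1915 − 0.084) = 0.5854 / 0.1075 = 5.4452

€5.45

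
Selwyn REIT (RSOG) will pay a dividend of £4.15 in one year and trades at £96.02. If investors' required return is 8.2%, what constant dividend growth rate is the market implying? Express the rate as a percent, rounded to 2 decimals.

From P₀ = D₁/(r − g), the implied growth is g = r − D₁/P₀.
g = 0.082 − 4.15/96.02 = 0.082 − 0.04322 = 0.03878

3.88%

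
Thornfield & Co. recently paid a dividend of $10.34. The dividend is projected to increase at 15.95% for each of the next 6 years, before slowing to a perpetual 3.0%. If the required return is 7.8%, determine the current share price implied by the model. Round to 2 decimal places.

Two-stage DDM. Project D₁…D_6 at 0.1595, terminal growth 0.03, discount at r = 0.078.
D_1 = 11.9892
D_2 = 13.9015
D_3 = 16.1188
D_4 = 18.6898
D_5 = 21.6708
D_6 = 25.1273
Terminal value at t=6: TV = D_7/(r−g) = 25.8811/(0.078−0.03) = 539.1890
P₀ = 11.9892/(1+0.078)^1 + 13.9015/(1+0.078)^2 + 16.1188/(1+0.078)^3 + 18.6898/(1+0.078)^4 + 21.6708/(1+0.078)^5 + 25.1273/(1+0.078)^6 + 539.1890/(1+0.078)^6 = 424.2691

$424.27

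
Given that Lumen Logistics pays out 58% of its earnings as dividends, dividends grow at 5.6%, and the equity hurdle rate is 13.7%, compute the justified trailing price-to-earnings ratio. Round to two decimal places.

Justified trailing P/E = b(1+g)/(r−g) = 0.58×(1+0.056)/(0.137−0.056) = 7.5615

7.56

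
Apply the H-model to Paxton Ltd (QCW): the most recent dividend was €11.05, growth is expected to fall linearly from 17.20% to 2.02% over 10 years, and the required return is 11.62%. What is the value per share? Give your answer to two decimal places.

€204.79

H-model: P₀ = D₀[(1+g_L) + H(g_S−g_L)]/(r−g_L), with H = 10/2 = 5.
P₀ = 11.05 × [(1+0.0202) + 5×(0.172−0.0202)] / (0.1162−0.0202)
   = 11.05 × 1.7792 / 0.096 = 204.7933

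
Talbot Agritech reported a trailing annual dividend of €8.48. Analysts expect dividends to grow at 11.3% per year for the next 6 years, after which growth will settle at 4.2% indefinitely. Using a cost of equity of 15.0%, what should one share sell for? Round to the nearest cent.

Two-stage DDM. Project D₁…D_6 at 0.113, terminal growth 0.042, discount at r = 0.15.
D_1 = 9.4382
D_2 = 10.5048
D_3 = 11.6918
D_4 = 13.0130
D_5 = 14.4834
D_6 = 16.1201
Terminal value at t=6: TV = D_7/(r−g) = 16.7971/(0.15−0.042) = 155.5288
P₀ = 9.4382/(1+0.15)^1 + 10.5048/(1+0.15)^2 + 11.6918/(1+0.15)^3 + 13.0130/(1+0.15)^4 + 14.4834/(1+0.15)^5 + 16.1201/(1+0.15)^6 + 155.5288/(1+0.15)^6 = 112.6874

€112.69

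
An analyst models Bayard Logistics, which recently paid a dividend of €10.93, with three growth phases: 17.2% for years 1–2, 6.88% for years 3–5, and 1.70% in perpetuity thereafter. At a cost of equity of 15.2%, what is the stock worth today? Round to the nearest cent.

€119.76

Three-stage DDM. Project D₁…D_5; terminal Gordon value at t=5 with g = 0.017; discount at r = 0.152.
D_1 = 12.8100
D_2 = 15.0133
D_3 = 16.0462
D_4 = 17.1502
D_5 = 18.3301
TV_5 = 18.6417/(0.152−0.017) = 138.0867
P₀ = Σ Dₜ/(1+r)ᵗ + TV_5/(1+r)^5 = 119.7602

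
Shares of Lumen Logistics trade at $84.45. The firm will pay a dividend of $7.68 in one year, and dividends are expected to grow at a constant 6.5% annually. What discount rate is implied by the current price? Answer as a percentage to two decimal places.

Rearranging the constant-growth DDM: r = D₁/P₀ + g.
r = 7.6800 / 84.45 + 0.065 = 0.09094 + 0.065 = 0.15594

15.59%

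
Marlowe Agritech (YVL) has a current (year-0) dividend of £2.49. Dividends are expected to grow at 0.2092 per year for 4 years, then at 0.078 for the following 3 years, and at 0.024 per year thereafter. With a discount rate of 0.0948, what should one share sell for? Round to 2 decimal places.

£74.79

Three-stage DDM. Project D₁…D_7; terminal Gordon value at t=7 with g = 0.024; discount at r = 0.0948.
D_1 = 3.0109
D_2 = 3.6408
D_3 = 4.4024
D_4 = 5.3234
D_5 = 5.7387
D_6 = 6.1863
D_7 = 6.6688
TV_7 = 6.8289/(0.0948−0.024) = 96.4528
P₀ = Σ Dₜ/(1+r)ᵗ + TV_7/(1+r)^7 = 74.7920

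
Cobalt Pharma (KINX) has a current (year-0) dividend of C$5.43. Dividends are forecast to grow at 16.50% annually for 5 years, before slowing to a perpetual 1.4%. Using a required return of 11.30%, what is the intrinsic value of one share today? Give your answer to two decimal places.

Two-stage DDM. Project D₁…D_5 at 0.165, terminal growth 0.014, discount at r = 0.113.
D_1 = 6.3259
D_2 = 7.3697
D_3 = 8.5857
D_4 = 10.0024
D_5 = 11.6528
Terminal value at t=5: TV = D_6/(r−g) = 11.8159/(0.113−0.014) = 119.3527
P₀ = 6.3259/(1+0.113)^1 + 7.3697/(1+0.113)^2 + 8.5857/(1+0.113)^3 + 10.0024/(1+0.113)^4 + 11.6528/(1+0.113)^5 + 119.3527/(1+0.113)^5 = 101.0815

C$101.08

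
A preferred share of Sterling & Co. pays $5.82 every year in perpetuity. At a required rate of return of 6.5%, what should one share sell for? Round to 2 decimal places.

$89.54

Zero-growth DDM (perpetuity): P₀ = D/r = 5.82 / 0.065 = 89.5385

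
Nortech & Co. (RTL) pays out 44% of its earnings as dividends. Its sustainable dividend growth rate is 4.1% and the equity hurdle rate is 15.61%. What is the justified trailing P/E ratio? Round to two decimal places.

3.98

Justified trailing P/E = b(1+g)/(r−g) = 0.44×(1+0.041)/(0.1561−0.041) = 3.9795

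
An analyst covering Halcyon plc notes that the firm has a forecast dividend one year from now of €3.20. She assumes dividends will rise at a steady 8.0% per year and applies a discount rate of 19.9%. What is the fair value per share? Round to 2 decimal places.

Gordon growth model: P₀ = D₁/(r − g), with D₁ = 3.20 given directly.
P₀ = 3.2000 / (0.199 − 0.08) = 3.2000 / 0.119 = 26.8908

€26.89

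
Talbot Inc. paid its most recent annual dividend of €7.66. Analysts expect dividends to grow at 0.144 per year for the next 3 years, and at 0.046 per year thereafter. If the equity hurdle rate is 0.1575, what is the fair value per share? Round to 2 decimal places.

€91.82

Two-stage DDM. Project D₁…D_3 at 0.144, terminal growth 0.046, discount at r = 0.1575.
D_1 = 8.7630
D_2 = 10.0249
D_3 = 11.4685
Terminal value at t=3: TV = D_4/(r−g) = 11.9961/(0.1575−0.046) = 107.5880
P₀ = 8.7630/(1+0.1575)^1 + 10.0249/(1+0.1575)^2 + 11.4685/(1+0.1575)^3 + 107.5880/(1+0.1575)^3 = 91.8227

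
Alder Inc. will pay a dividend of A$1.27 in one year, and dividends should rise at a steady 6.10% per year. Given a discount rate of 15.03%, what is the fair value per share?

Gordon growth model: P₀ = D₁/(r − g), with D₁ = 1.27 given directly.
P₀ = 1.2700 / (0.1503 − 0.061) = 1.2700 / 0.0893 = 14.2217

A$14.22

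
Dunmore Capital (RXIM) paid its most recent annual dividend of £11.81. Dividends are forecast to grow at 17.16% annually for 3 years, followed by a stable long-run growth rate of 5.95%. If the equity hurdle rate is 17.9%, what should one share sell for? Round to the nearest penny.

Two-stage DDM. Project D₁…D_3 at 0.1716, terminal growth 0.0595, discount at r = 0.179.
D_1 = 13.8366
D_2 = 16.2110
D_3 = 18.9928
Terminal value at t=3: TV = D_4/(r−g) = 20.1228/(0.179−0.0595) = 168.3918
P₀ = 13.8366/(1+0.179)^1 + 16.2110/(1+0.179)^2 + 18.9928/(1+0.179)^3 + 168.3918/(1+0.179)^3 = 137.7366

£137.74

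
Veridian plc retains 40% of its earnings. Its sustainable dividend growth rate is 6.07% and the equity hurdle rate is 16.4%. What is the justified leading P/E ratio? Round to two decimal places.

5.81

Payout ratio b = 1 − 0.40 = 0.60.
Justified leading P/E = b/(r−g) = 0.60/(0.164−0.0607) = 5.8083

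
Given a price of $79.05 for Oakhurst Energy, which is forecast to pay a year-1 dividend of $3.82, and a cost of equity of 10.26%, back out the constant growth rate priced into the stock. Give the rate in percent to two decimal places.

From P₀ = D₁/(r − g), the implied growth is g = r − D₁/P₀.
g = 0.1026 − 3.82/79.05 = 0.1026 − 0.04832 = 0.05428

5.43%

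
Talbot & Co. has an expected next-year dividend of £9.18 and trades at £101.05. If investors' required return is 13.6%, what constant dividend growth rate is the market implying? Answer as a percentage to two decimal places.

From P₀ = D₁/(r − g), the implied growth is g = r − D₁/P₀.
g = 0.136 − 9.18/101.05 = 0.136 − 0.09085 = 0.04515

4.52%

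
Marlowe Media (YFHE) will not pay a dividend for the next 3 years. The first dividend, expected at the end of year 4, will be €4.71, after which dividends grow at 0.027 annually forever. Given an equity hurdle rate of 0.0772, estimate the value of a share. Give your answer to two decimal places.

Deferred-dividend DDM. At t=3 the remaining stream is a growing perpetuity with first payment D_4 = 4.71.
V_3 = D_4/(r−g) = 4.71/(0.0772−0.027) = 93.8247
P₀ = V_3/(1+r)^3 = 93.8247/(1+0.0772)^3 = 75.0634

€75.06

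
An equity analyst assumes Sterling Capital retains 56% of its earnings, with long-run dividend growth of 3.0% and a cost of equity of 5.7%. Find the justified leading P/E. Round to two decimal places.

Payout ratio b = 1 − 0.56 = 0.44.
Justified leading P/E = b/(r−g) = 0.44/(0.057−0.03) = 16.2963

16.30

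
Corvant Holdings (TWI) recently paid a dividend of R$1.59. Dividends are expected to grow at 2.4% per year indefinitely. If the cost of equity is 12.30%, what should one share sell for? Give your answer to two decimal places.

R$16.45

Gordon growth model: P₀ = D₁/(r − g). D₁ = 1.59 × (1 + 0.024) = 1.6282.
P₀ = 1.6282 / (0.123 − 0.024) = 1.6282 / 0.099 = 16.4461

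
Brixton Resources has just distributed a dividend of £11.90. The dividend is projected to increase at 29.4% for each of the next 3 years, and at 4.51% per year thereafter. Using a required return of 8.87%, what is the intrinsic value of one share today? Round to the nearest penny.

Two-stage DDM. Project D₁…D_3 at 0.294, terminal growth 0.0451, discount at r = 0.0887.
D_1 = 15.3986
D_2 = 19.9258
D_3 = 25.7840
Terminal value at t=3: TV = D_4/(r−g) = 26.9468/(0.0887−0.0451) = 618.0465
P₀ = 15.3986/(1+0.0887)^1 + 19.9258/(1+0.0887)^2 + 25.7840/(1+0.0887)^3 + 618.0465/(1+0.0887)^3 = 529.8936

£529.89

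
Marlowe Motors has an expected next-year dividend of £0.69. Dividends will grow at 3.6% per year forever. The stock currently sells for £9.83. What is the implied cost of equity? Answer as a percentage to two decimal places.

Rearranging the constant-growth DDM: r = D₁/P₀ + g.
r = 0.6900 / 9.83 + 0.036 = 0.07019 + 0.036 = 0.10619

10.62%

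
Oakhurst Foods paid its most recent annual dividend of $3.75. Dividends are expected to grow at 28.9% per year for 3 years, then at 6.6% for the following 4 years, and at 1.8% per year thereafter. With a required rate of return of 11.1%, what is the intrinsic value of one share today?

$90.74

Three-stage DDM. Project D₁…D_7; terminal Gordon value at t=7 with g = 0.018; discount at r = 0.111.
D_1 = 4.8337
D_2 = 6.2307
D_3 = 8.0314
D_4 = 8.5614
D_5 = 9.1265
D_6 = 9.7289
D_7 = 10.3710
TV_7 = 10.5576/(0.111−0.018) = 113.5229
P₀ = Σ Dₜ/(1+r)ᵗ + TV_7/(1+r)^7 = 90.7395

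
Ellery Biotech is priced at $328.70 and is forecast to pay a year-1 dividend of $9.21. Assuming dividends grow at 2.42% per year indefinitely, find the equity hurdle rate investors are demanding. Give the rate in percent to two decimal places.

5.22%

Rearranging the constant-growth DDM: r = D₁/P₀ + g.
r = 9.2100 / 328.70 + 0.0242 = 0.02802 + 0.0242 = 0.05222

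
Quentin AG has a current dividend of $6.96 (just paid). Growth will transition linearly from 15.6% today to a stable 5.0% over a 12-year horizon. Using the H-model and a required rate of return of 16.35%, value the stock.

$103.39

H-model: P₀ = D₀[(1+g_L) + H(g_S−g_L)]/(r−g_L), with H = 12/2 = 6.
P₀ = 6.96 × [(1+0.05) + 6×(0.156−0.05)] / (0.1635−0.05)
   = 6.96 × 1.6860 / 0.1135 = 103.3882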